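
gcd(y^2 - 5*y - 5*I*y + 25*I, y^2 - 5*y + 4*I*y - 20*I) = y - 5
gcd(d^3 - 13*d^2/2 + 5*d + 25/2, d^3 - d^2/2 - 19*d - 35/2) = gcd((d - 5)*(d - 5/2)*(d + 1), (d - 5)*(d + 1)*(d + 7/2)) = d^2 - 4*d - 5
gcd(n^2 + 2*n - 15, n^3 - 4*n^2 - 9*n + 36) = n - 3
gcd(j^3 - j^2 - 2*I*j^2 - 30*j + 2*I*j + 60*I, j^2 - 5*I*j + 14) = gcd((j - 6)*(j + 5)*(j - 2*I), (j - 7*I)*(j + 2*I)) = 1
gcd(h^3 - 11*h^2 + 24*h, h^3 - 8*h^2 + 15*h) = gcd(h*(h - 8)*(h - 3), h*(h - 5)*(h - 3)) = h^2 - 3*h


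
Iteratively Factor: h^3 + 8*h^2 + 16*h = (h)*(h^2 + 8*h + 16) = h*(h + 4)*(h + 4)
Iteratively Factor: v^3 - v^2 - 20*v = (v + 4)*(v^2 - 5*v) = v*(v + 4)*(v - 5)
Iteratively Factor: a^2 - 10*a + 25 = (a - 5)*(a - 5)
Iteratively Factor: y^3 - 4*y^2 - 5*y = (y)*(y^2 - 4*y - 5) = y*(y - 5)*(y + 1)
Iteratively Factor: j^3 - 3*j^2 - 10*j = (j - 5)*(j^2 + 2*j) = j*(j - 5)*(j + 2)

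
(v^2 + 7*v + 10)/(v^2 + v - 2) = (v + 5)/(v - 1)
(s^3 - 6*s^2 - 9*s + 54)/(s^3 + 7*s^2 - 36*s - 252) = (s^2 - 9)/(s^2 + 13*s + 42)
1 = 1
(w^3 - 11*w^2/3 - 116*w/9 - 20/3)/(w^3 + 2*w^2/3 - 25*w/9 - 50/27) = 3*(w - 6)/(3*w - 5)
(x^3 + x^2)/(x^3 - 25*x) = x*(x + 1)/(x^2 - 25)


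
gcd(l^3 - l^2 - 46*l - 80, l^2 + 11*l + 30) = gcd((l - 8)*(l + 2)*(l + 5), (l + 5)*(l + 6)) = l + 5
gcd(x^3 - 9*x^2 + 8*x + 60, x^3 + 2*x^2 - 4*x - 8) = x + 2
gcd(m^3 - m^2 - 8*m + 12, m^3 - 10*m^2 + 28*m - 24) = m^2 - 4*m + 4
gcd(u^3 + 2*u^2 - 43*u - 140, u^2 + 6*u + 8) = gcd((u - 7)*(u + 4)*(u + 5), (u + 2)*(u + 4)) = u + 4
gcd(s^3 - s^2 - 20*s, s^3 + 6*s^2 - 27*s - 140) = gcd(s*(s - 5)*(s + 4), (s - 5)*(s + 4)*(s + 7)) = s^2 - s - 20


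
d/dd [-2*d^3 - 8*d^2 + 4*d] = -6*d^2 - 16*d + 4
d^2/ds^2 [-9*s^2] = -18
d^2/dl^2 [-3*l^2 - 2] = -6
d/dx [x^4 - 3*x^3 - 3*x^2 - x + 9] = 4*x^3 - 9*x^2 - 6*x - 1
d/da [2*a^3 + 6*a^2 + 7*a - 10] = 6*a^2 + 12*a + 7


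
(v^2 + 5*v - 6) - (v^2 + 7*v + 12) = -2*v - 18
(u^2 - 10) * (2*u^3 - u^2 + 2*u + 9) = 2*u^5 - u^4 - 18*u^3 + 19*u^2 - 20*u - 90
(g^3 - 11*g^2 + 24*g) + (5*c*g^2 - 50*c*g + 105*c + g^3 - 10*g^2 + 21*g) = 5*c*g^2 - 50*c*g + 105*c + 2*g^3 - 21*g^2 + 45*g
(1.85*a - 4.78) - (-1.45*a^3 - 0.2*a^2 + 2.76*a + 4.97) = 1.45*a^3 + 0.2*a^2 - 0.91*a - 9.75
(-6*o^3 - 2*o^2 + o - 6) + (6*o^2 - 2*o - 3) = -6*o^3 + 4*o^2 - o - 9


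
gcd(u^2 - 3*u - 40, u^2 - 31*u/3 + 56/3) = u - 8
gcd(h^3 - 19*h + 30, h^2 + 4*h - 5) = h + 5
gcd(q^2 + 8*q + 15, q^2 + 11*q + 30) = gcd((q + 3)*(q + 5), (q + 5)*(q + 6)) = q + 5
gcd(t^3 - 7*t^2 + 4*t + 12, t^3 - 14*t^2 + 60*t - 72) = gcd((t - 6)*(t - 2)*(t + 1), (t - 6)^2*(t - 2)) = t^2 - 8*t + 12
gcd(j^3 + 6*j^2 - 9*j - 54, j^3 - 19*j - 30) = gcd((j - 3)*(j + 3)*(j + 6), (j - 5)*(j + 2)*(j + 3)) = j + 3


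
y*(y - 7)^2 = y^3 - 14*y^2 + 49*y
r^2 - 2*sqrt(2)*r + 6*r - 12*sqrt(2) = (r + 6)*(r - 2*sqrt(2))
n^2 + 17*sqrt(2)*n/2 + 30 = (n + 5*sqrt(2)/2)*(n + 6*sqrt(2))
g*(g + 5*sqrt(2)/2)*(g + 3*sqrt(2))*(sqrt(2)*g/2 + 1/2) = sqrt(2)*g^4/2 + 6*g^3 + 41*sqrt(2)*g^2/4 + 15*g/2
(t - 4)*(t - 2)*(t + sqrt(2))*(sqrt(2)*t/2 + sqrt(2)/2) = sqrt(2)*t^4/2 - 5*sqrt(2)*t^3/2 + t^3 - 5*t^2 + sqrt(2)*t^2 + 2*t + 4*sqrt(2)*t + 8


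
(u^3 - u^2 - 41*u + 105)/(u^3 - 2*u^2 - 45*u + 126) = (u - 5)/(u - 6)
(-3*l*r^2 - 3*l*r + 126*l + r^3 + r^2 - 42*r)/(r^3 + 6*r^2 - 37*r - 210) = (-3*l + r)/(r + 5)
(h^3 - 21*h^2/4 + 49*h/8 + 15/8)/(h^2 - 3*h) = h - 9/4 - 5/(8*h)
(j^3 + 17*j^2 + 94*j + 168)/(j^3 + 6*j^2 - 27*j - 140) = (j + 6)/(j - 5)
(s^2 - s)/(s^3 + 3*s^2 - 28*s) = (s - 1)/(s^2 + 3*s - 28)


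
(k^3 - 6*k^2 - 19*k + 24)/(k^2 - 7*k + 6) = (k^2 - 5*k - 24)/(k - 6)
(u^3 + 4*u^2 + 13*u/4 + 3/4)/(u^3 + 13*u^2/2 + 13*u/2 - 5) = (4*u^3 + 16*u^2 + 13*u + 3)/(2*(2*u^3 + 13*u^2 + 13*u - 10))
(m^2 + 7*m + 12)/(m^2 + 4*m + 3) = (m + 4)/(m + 1)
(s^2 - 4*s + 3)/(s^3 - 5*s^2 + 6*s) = (s - 1)/(s*(s - 2))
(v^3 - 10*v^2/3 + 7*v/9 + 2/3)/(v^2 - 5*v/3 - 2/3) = (v^2 - 11*v/3 + 2)/(v - 2)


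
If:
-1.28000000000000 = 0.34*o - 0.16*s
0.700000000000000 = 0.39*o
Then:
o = 1.79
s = 11.81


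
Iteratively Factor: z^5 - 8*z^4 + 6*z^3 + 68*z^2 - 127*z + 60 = (z - 4)*(z^4 - 4*z^3 - 10*z^2 + 28*z - 15) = (z - 4)*(z - 1)*(z^3 - 3*z^2 - 13*z + 15) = (z - 5)*(z - 4)*(z - 1)*(z^2 + 2*z - 3) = (z - 5)*(z - 4)*(z - 1)*(z + 3)*(z - 1)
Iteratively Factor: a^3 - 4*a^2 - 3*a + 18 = (a - 3)*(a^2 - a - 6) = (a - 3)^2*(a + 2)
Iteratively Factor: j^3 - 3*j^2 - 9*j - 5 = (j - 5)*(j^2 + 2*j + 1) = (j - 5)*(j + 1)*(j + 1)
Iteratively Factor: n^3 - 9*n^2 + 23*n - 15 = (n - 1)*(n^2 - 8*n + 15) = (n - 3)*(n - 1)*(n - 5)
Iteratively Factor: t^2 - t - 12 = (t - 4)*(t + 3)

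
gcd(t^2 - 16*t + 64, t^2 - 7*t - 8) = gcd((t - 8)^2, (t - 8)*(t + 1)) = t - 8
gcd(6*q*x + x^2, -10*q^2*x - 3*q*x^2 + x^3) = x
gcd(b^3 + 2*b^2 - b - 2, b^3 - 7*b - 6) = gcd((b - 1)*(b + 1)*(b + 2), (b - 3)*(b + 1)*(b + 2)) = b^2 + 3*b + 2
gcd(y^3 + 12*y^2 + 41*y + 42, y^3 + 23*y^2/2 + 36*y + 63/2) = y^2 + 10*y + 21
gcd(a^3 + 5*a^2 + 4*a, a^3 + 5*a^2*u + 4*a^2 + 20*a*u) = a^2 + 4*a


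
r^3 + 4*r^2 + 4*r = r*(r + 2)^2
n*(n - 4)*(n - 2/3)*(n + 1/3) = n^4 - 13*n^3/3 + 10*n^2/9 + 8*n/9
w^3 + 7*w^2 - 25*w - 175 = (w - 5)*(w + 5)*(w + 7)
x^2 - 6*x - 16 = (x - 8)*(x + 2)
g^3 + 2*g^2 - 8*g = g*(g - 2)*(g + 4)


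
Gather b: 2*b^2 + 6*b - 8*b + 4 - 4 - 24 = 2*b^2 - 2*b - 24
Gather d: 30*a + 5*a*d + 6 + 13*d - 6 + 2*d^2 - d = 30*a + 2*d^2 + d*(5*a + 12)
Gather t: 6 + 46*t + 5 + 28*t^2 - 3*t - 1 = 28*t^2 + 43*t + 10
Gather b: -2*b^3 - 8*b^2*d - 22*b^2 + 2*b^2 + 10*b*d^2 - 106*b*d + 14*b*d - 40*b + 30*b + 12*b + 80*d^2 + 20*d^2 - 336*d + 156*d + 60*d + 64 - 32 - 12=-2*b^3 + b^2*(-8*d - 20) + b*(10*d^2 - 92*d + 2) + 100*d^2 - 120*d + 20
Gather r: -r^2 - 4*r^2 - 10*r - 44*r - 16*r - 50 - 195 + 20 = -5*r^2 - 70*r - 225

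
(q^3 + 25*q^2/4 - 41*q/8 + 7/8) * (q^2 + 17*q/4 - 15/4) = q^5 + 21*q^4/2 + 283*q^3/16 - 1419*q^2/32 + 367*q/16 - 105/32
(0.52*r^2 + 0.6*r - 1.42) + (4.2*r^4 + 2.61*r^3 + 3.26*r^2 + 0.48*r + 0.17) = 4.2*r^4 + 2.61*r^3 + 3.78*r^2 + 1.08*r - 1.25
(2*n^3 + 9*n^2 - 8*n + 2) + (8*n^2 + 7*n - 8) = 2*n^3 + 17*n^2 - n - 6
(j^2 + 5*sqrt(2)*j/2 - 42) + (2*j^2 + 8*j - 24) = 3*j^2 + 5*sqrt(2)*j/2 + 8*j - 66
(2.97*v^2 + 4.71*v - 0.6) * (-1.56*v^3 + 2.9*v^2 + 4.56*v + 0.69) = -4.6332*v^5 + 1.2654*v^4 + 28.1382*v^3 + 21.7869*v^2 + 0.5139*v - 0.414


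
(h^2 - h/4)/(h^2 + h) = (h - 1/4)/(h + 1)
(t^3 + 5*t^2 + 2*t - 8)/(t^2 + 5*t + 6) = (t^2 + 3*t - 4)/(t + 3)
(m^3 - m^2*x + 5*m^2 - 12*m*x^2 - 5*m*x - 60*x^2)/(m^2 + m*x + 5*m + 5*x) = (m^2 - m*x - 12*x^2)/(m + x)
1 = 1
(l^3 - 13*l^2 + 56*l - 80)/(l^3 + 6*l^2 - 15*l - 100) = (l^2 - 9*l + 20)/(l^2 + 10*l + 25)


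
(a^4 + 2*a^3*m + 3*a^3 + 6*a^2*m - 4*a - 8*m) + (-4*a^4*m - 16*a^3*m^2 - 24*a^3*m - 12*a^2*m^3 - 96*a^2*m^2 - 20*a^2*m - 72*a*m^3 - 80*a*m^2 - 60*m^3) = -4*a^4*m + a^4 - 16*a^3*m^2 - 22*a^3*m + 3*a^3 - 12*a^2*m^3 - 96*a^2*m^2 - 14*a^2*m - 72*a*m^3 - 80*a*m^2 - 4*a - 60*m^3 - 8*m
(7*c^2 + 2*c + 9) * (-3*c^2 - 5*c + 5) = -21*c^4 - 41*c^3 - 2*c^2 - 35*c + 45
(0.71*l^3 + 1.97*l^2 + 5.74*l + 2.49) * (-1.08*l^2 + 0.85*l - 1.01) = -0.7668*l^5 - 1.5241*l^4 - 5.2418*l^3 + 0.2001*l^2 - 3.6809*l - 2.5149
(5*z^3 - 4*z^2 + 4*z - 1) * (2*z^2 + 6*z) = 10*z^5 + 22*z^4 - 16*z^3 + 22*z^2 - 6*z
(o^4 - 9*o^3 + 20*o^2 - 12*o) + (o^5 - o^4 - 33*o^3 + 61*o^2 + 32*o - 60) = o^5 - 42*o^3 + 81*o^2 + 20*o - 60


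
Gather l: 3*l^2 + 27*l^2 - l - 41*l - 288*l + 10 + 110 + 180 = 30*l^2 - 330*l + 300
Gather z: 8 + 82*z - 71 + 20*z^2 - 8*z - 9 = 20*z^2 + 74*z - 72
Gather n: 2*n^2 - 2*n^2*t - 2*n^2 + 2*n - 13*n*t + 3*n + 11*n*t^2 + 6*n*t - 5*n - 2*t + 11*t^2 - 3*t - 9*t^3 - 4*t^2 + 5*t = -2*n^2*t + n*(11*t^2 - 7*t) - 9*t^3 + 7*t^2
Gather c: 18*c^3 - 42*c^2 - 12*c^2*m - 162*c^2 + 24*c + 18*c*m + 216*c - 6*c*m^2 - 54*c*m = 18*c^3 + c^2*(-12*m - 204) + c*(-6*m^2 - 36*m + 240)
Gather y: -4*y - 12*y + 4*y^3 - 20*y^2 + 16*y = 4*y^3 - 20*y^2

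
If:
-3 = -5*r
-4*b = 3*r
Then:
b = -9/20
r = 3/5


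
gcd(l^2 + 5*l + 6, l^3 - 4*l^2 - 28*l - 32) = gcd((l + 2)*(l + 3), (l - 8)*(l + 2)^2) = l + 2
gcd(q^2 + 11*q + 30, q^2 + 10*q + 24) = q + 6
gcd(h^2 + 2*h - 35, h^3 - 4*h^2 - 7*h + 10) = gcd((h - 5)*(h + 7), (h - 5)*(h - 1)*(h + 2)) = h - 5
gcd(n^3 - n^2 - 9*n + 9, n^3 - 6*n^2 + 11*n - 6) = n^2 - 4*n + 3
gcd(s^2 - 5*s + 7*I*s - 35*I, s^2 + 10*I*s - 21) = s + 7*I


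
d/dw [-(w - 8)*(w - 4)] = 12 - 2*w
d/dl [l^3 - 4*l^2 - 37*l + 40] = 3*l^2 - 8*l - 37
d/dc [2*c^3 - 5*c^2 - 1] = 2*c*(3*c - 5)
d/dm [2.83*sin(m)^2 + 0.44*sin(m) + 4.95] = (5.66*sin(m) + 0.44)*cos(m)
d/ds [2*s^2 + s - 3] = 4*s + 1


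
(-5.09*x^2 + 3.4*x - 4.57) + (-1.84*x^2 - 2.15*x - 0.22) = -6.93*x^2 + 1.25*x - 4.79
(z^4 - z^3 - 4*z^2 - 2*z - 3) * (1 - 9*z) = -9*z^5 + 10*z^4 + 35*z^3 + 14*z^2 + 25*z - 3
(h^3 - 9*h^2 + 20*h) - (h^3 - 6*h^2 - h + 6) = -3*h^2 + 21*h - 6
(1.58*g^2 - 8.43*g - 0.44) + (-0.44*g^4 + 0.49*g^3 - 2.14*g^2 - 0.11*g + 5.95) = -0.44*g^4 + 0.49*g^3 - 0.56*g^2 - 8.54*g + 5.51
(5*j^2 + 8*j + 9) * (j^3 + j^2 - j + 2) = 5*j^5 + 13*j^4 + 12*j^3 + 11*j^2 + 7*j + 18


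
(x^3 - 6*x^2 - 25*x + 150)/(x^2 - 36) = (x^2 - 25)/(x + 6)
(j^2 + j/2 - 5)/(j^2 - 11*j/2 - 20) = (j - 2)/(j - 8)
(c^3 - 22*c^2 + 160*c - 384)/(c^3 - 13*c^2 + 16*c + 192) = (c - 6)/(c + 3)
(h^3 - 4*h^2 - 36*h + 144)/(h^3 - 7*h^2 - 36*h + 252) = (h - 4)/(h - 7)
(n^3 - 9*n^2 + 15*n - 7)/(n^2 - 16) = (n^3 - 9*n^2 + 15*n - 7)/(n^2 - 16)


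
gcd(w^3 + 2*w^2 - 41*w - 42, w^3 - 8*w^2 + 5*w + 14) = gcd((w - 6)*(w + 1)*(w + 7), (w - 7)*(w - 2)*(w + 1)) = w + 1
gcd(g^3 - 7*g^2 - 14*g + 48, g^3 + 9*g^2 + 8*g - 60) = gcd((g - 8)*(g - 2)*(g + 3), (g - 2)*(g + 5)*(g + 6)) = g - 2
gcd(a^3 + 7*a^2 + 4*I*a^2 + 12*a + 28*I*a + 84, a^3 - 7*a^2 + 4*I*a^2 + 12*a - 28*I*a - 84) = a^2 + 4*I*a + 12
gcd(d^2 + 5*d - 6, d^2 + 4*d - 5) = d - 1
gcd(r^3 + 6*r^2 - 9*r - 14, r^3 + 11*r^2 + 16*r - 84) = r^2 + 5*r - 14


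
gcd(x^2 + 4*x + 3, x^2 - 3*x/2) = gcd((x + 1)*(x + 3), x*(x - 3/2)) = 1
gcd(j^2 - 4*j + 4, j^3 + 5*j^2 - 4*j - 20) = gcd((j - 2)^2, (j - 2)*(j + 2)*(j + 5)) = j - 2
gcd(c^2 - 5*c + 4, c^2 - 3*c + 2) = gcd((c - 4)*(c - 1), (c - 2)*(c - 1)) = c - 1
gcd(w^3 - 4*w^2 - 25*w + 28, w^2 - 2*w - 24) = w + 4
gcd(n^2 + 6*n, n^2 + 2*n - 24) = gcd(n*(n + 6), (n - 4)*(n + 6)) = n + 6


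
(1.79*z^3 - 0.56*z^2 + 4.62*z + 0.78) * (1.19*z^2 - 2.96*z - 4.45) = 2.1301*z^5 - 5.9648*z^4 - 0.8101*z^3 - 10.255*z^2 - 22.8678*z - 3.471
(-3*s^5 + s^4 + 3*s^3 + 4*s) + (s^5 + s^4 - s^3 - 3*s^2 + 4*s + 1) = -2*s^5 + 2*s^4 + 2*s^3 - 3*s^2 + 8*s + 1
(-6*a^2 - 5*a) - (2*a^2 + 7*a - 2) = -8*a^2 - 12*a + 2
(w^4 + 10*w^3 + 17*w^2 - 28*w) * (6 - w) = -w^5 - 4*w^4 + 43*w^3 + 130*w^2 - 168*w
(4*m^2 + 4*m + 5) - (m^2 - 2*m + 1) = 3*m^2 + 6*m + 4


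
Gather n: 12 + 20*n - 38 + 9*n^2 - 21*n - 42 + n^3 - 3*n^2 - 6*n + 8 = n^3 + 6*n^2 - 7*n - 60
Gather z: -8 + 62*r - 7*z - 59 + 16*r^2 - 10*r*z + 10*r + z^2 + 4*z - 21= 16*r^2 + 72*r + z^2 + z*(-10*r - 3) - 88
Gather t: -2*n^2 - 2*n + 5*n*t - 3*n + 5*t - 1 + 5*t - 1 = -2*n^2 - 5*n + t*(5*n + 10) - 2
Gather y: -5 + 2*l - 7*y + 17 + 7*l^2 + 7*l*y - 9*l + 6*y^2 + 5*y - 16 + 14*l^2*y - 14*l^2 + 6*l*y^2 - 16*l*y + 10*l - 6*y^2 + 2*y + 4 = -7*l^2 + 6*l*y^2 + 3*l + y*(14*l^2 - 9*l)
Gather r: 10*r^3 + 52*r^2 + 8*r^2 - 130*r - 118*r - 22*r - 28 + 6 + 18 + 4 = 10*r^3 + 60*r^2 - 270*r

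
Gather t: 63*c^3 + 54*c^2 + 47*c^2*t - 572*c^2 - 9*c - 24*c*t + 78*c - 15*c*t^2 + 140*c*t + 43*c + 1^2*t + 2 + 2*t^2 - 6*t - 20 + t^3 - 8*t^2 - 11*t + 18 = 63*c^3 - 518*c^2 + 112*c + t^3 + t^2*(-15*c - 6) + t*(47*c^2 + 116*c - 16)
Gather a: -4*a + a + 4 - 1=3 - 3*a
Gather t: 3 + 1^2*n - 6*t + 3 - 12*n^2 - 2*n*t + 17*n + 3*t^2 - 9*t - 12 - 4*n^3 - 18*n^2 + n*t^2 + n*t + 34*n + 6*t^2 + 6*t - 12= -4*n^3 - 30*n^2 + 52*n + t^2*(n + 9) + t*(-n - 9) - 18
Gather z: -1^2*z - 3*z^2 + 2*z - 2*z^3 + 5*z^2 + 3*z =-2*z^3 + 2*z^2 + 4*z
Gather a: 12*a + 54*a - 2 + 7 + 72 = 66*a + 77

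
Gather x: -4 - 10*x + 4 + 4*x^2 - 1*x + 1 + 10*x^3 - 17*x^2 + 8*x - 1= 10*x^3 - 13*x^2 - 3*x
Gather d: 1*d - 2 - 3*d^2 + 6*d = -3*d^2 + 7*d - 2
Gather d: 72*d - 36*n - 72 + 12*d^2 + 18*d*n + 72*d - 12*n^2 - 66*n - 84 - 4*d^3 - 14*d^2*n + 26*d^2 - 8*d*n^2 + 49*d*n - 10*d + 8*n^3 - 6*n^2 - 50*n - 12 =-4*d^3 + d^2*(38 - 14*n) + d*(-8*n^2 + 67*n + 134) + 8*n^3 - 18*n^2 - 152*n - 168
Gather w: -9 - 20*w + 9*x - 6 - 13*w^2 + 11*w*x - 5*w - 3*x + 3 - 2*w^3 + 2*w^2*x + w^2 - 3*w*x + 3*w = -2*w^3 + w^2*(2*x - 12) + w*(8*x - 22) + 6*x - 12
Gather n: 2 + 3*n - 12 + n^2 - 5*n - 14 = n^2 - 2*n - 24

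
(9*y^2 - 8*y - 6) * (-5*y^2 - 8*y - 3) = -45*y^4 - 32*y^3 + 67*y^2 + 72*y + 18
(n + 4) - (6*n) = 4 - 5*n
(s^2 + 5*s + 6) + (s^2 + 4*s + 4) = 2*s^2 + 9*s + 10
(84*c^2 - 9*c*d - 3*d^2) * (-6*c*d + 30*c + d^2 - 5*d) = -504*c^3*d + 2520*c^3 + 138*c^2*d^2 - 690*c^2*d + 9*c*d^3 - 45*c*d^2 - 3*d^4 + 15*d^3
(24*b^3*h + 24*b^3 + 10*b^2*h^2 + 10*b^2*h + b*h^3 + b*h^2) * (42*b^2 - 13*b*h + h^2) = 1008*b^5*h + 1008*b^5 + 108*b^4*h^2 + 108*b^4*h - 64*b^3*h^3 - 64*b^3*h^2 - 3*b^2*h^4 - 3*b^2*h^3 + b*h^5 + b*h^4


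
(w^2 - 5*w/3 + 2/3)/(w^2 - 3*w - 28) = (-3*w^2 + 5*w - 2)/(3*(-w^2 + 3*w + 28))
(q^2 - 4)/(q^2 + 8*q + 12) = (q - 2)/(q + 6)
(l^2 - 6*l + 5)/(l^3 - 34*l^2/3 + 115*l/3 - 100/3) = 3*(l - 1)/(3*l^2 - 19*l + 20)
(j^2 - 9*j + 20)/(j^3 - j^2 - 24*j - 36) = (-j^2 + 9*j - 20)/(-j^3 + j^2 + 24*j + 36)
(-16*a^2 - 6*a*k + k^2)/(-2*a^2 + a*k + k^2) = (8*a - k)/(a - k)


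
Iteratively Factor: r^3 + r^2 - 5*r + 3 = (r - 1)*(r^2 + 2*r - 3) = (r - 1)*(r + 3)*(r - 1)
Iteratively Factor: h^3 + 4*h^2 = (h)*(h^2 + 4*h) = h^2*(h + 4)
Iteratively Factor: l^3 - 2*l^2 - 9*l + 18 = (l - 2)*(l^2 - 9) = (l - 3)*(l - 2)*(l + 3)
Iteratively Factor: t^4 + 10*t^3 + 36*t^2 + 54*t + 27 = (t + 3)*(t^3 + 7*t^2 + 15*t + 9) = (t + 3)^2*(t^2 + 4*t + 3) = (t + 1)*(t + 3)^2*(t + 3)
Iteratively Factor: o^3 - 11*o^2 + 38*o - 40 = (o - 2)*(o^2 - 9*o + 20) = (o - 5)*(o - 2)*(o - 4)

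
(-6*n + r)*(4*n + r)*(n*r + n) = -24*n^3*r - 24*n^3 - 2*n^2*r^2 - 2*n^2*r + n*r^3 + n*r^2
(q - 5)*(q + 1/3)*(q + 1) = q^3 - 11*q^2/3 - 19*q/3 - 5/3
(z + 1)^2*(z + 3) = z^3 + 5*z^2 + 7*z + 3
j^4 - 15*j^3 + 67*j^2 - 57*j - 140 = (j - 7)*(j - 5)*(j - 4)*(j + 1)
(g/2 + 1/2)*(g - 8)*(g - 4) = g^3/2 - 11*g^2/2 + 10*g + 16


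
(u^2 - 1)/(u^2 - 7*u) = (u^2 - 1)/(u*(u - 7))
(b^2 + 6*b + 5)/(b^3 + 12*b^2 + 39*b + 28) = (b + 5)/(b^2 + 11*b + 28)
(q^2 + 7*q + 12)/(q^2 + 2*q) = (q^2 + 7*q + 12)/(q*(q + 2))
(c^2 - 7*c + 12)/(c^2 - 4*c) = (c - 3)/c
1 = 1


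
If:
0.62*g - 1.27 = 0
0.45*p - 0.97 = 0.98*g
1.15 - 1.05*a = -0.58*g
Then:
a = 2.23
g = 2.05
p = 6.62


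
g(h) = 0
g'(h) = 0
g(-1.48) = 0.00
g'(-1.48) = 0.00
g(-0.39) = 0.00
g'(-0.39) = 0.00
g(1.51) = 0.00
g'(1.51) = 0.00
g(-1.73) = 0.00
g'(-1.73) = 0.00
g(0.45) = 0.00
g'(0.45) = 0.00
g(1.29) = 0.00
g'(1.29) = 0.00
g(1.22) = 0.00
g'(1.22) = 0.00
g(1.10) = 0.00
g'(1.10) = 0.00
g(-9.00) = 0.00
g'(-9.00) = 0.00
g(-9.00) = 0.00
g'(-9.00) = 0.00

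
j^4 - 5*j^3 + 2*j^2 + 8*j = j*(j - 4)*(j - 2)*(j + 1)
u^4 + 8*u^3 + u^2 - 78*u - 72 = (u - 3)*(u + 1)*(u + 4)*(u + 6)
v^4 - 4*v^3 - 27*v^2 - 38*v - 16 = (v - 8)*(v + 1)^2*(v + 2)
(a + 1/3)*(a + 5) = a^2 + 16*a/3 + 5/3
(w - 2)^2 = w^2 - 4*w + 4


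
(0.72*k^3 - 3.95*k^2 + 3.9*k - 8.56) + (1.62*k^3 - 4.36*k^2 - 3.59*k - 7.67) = 2.34*k^3 - 8.31*k^2 + 0.31*k - 16.23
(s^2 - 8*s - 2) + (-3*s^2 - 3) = -2*s^2 - 8*s - 5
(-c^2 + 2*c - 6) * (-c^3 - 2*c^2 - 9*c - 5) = c^5 + 11*c^3 - c^2 + 44*c + 30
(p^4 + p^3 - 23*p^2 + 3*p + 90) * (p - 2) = p^5 - p^4 - 25*p^3 + 49*p^2 + 84*p - 180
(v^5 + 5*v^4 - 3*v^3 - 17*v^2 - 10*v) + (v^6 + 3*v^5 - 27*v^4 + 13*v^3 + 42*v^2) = v^6 + 4*v^5 - 22*v^4 + 10*v^3 + 25*v^2 - 10*v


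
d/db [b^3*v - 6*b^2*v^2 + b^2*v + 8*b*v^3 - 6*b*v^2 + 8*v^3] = v*(3*b^2 - 12*b*v + 2*b + 8*v^2 - 6*v)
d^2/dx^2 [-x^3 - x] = -6*x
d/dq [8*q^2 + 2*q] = 16*q + 2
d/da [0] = 0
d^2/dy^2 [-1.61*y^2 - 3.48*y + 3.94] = -3.22000000000000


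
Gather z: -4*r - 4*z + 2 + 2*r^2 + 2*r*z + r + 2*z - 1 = 2*r^2 - 3*r + z*(2*r - 2) + 1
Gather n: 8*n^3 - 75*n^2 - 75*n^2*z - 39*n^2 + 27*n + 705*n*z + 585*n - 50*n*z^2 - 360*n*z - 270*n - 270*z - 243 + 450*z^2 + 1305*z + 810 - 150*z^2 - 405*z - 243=8*n^3 + n^2*(-75*z - 114) + n*(-50*z^2 + 345*z + 342) + 300*z^2 + 630*z + 324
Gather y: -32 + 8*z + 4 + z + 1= 9*z - 27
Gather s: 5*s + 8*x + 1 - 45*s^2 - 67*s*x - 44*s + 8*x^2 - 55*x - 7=-45*s^2 + s*(-67*x - 39) + 8*x^2 - 47*x - 6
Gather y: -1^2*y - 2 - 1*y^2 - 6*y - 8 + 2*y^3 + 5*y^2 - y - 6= 2*y^3 + 4*y^2 - 8*y - 16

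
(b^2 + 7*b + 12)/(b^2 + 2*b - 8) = (b + 3)/(b - 2)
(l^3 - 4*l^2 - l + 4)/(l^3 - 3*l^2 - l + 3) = (l - 4)/(l - 3)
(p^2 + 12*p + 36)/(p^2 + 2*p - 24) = (p + 6)/(p - 4)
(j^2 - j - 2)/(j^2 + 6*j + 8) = (j^2 - j - 2)/(j^2 + 6*j + 8)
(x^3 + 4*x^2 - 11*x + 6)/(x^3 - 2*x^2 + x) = (x + 6)/x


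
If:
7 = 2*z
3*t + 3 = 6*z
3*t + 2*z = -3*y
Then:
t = 6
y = -25/3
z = 7/2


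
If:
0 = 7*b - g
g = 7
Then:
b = 1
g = 7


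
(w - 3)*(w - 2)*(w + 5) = w^3 - 19*w + 30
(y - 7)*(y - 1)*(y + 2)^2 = y^4 - 4*y^3 - 21*y^2 - 4*y + 28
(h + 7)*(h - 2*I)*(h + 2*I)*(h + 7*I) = h^4 + 7*h^3 + 7*I*h^3 + 4*h^2 + 49*I*h^2 + 28*h + 28*I*h + 196*I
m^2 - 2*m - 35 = (m - 7)*(m + 5)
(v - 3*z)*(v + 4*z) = v^2 + v*z - 12*z^2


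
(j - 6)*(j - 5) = j^2 - 11*j + 30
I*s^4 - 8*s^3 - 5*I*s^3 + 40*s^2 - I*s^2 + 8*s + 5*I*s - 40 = (s - 5)*(s + 1)*(s + 8*I)*(I*s - I)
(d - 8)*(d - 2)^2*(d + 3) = d^4 - 9*d^3 + 76*d - 96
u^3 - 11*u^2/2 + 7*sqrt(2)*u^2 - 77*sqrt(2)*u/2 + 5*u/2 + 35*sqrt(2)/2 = (u - 5)*(u - 1/2)*(u + 7*sqrt(2))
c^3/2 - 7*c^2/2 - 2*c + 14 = (c/2 + 1)*(c - 7)*(c - 2)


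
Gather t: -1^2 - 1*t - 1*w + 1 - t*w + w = t*(-w - 1)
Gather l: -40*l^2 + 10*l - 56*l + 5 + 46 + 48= -40*l^2 - 46*l + 99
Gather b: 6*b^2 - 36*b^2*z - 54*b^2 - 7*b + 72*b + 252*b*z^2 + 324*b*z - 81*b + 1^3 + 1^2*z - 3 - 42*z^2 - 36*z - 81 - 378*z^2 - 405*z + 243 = b^2*(-36*z - 48) + b*(252*z^2 + 324*z - 16) - 420*z^2 - 440*z + 160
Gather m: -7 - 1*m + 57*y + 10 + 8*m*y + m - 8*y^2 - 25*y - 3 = 8*m*y - 8*y^2 + 32*y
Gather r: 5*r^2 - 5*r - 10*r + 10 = 5*r^2 - 15*r + 10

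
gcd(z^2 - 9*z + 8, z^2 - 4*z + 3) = z - 1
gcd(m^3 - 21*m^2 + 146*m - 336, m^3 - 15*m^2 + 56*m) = m^2 - 15*m + 56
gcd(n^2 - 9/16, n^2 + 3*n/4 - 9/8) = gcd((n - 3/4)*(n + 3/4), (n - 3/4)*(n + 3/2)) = n - 3/4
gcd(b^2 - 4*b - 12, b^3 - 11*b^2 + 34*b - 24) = b - 6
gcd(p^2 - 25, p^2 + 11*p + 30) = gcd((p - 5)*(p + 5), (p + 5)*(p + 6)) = p + 5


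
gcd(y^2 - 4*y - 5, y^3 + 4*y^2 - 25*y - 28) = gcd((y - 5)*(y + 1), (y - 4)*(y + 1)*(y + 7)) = y + 1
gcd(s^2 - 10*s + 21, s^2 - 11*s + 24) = s - 3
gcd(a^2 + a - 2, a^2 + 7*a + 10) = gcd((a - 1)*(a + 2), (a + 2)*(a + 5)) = a + 2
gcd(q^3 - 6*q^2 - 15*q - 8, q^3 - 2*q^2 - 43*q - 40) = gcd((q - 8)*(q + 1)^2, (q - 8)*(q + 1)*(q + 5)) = q^2 - 7*q - 8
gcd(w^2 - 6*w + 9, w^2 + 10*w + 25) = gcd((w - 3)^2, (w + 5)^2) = 1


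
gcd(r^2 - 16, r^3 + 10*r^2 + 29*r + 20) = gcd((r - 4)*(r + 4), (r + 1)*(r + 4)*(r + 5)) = r + 4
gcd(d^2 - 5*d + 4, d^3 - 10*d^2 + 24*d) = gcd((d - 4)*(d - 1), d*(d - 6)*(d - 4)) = d - 4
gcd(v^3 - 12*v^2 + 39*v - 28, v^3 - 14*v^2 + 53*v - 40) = v - 1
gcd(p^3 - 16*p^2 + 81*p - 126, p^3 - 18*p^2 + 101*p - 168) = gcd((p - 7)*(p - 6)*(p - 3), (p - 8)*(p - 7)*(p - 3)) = p^2 - 10*p + 21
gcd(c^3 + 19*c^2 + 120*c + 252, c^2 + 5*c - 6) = c + 6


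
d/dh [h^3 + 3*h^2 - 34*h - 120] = 3*h^2 + 6*h - 34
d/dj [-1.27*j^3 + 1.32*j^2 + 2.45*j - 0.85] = -3.81*j^2 + 2.64*j + 2.45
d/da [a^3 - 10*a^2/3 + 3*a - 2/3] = 3*a^2 - 20*a/3 + 3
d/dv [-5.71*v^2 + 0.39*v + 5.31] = 0.39 - 11.42*v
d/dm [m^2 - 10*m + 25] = 2*m - 10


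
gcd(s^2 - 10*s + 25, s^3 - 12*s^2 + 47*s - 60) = s - 5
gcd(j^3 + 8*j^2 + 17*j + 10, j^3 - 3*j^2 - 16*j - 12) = j^2 + 3*j + 2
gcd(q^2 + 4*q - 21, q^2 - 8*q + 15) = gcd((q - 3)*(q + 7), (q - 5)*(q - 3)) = q - 3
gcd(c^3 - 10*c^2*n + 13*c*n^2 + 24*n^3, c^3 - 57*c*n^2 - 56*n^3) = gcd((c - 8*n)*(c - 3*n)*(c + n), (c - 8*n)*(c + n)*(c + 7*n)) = c^2 - 7*c*n - 8*n^2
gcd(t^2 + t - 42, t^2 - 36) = t - 6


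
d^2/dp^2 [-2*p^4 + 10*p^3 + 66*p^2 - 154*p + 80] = -24*p^2 + 60*p + 132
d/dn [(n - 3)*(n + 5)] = 2*n + 2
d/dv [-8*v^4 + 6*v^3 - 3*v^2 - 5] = 2*v*(-16*v^2 + 9*v - 3)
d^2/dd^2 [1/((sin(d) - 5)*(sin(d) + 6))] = (-4*sin(d)^4 - 3*sin(d)^3 - 115*sin(d)^2 - 24*sin(d) + 62)/((sin(d) - 5)^3*(sin(d) + 6)^3)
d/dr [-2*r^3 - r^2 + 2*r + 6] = -6*r^2 - 2*r + 2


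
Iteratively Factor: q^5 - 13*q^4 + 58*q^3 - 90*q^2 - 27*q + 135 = (q - 5)*(q^4 - 8*q^3 + 18*q^2 - 27) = (q - 5)*(q - 3)*(q^3 - 5*q^2 + 3*q + 9) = (q - 5)*(q - 3)^2*(q^2 - 2*q - 3) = (q - 5)*(q - 3)^3*(q + 1)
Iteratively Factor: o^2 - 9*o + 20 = (o - 5)*(o - 4)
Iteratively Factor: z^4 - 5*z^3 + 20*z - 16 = (z - 2)*(z^3 - 3*z^2 - 6*z + 8) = (z - 2)*(z + 2)*(z^2 - 5*z + 4) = (z - 4)*(z - 2)*(z + 2)*(z - 1)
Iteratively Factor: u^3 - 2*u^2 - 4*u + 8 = (u - 2)*(u^2 - 4) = (u - 2)*(u + 2)*(u - 2)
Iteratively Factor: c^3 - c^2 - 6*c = (c)*(c^2 - c - 6) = c*(c + 2)*(c - 3)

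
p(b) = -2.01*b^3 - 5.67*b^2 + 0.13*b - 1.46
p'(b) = -6.03*b^2 - 11.34*b + 0.13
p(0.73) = -5.17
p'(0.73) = -11.36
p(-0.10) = -1.53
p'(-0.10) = 1.20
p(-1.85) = -8.38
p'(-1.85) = 0.47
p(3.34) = -139.17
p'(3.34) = -105.01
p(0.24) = -1.78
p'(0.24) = -2.94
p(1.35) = -16.56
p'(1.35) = -26.17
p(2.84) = -92.86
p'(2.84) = -80.71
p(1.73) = -28.61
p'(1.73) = -37.54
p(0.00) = -1.46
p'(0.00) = 0.13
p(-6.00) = 227.80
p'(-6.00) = -148.91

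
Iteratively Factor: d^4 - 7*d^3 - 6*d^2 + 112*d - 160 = (d - 5)*(d^3 - 2*d^2 - 16*d + 32) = (d - 5)*(d + 4)*(d^2 - 6*d + 8) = (d - 5)*(d - 2)*(d + 4)*(d - 4)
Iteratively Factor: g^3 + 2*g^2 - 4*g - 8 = (g + 2)*(g^2 - 4) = (g - 2)*(g + 2)*(g + 2)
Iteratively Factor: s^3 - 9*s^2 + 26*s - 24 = (s - 4)*(s^2 - 5*s + 6) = (s - 4)*(s - 2)*(s - 3)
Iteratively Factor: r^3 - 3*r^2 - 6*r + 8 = (r - 1)*(r^2 - 2*r - 8) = (r - 4)*(r - 1)*(r + 2)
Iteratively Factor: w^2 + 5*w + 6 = (w + 3)*(w + 2)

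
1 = 1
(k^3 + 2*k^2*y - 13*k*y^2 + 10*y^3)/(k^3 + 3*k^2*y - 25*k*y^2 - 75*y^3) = (-k^2 + 3*k*y - 2*y^2)/(-k^2 + 2*k*y + 15*y^2)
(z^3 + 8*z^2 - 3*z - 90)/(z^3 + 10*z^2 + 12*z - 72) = (z^2 + 2*z - 15)/(z^2 + 4*z - 12)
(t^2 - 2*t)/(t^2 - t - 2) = t/(t + 1)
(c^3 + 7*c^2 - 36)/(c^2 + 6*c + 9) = (c^2 + 4*c - 12)/(c + 3)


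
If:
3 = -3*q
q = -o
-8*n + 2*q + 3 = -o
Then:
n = 1/4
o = 1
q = -1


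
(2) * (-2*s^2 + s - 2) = -4*s^2 + 2*s - 4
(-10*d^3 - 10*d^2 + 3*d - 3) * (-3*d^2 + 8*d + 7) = 30*d^5 - 50*d^4 - 159*d^3 - 37*d^2 - 3*d - 21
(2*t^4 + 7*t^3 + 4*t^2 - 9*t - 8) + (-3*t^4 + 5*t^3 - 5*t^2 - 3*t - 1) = -t^4 + 12*t^3 - t^2 - 12*t - 9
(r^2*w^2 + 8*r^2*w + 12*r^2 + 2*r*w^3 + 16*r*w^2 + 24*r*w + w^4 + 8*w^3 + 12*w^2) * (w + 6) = r^2*w^3 + 14*r^2*w^2 + 60*r^2*w + 72*r^2 + 2*r*w^4 + 28*r*w^3 + 120*r*w^2 + 144*r*w + w^5 + 14*w^4 + 60*w^3 + 72*w^2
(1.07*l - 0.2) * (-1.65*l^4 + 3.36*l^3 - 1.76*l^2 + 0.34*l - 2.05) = -1.7655*l^5 + 3.9252*l^4 - 2.5552*l^3 + 0.7158*l^2 - 2.2615*l + 0.41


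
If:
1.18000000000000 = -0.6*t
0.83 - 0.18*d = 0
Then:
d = 4.61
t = -1.97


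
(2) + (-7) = -5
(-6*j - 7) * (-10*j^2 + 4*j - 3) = 60*j^3 + 46*j^2 - 10*j + 21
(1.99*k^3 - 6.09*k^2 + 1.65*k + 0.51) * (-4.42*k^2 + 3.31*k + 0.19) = -8.7958*k^5 + 33.5047*k^4 - 27.0728*k^3 + 2.0502*k^2 + 2.0016*k + 0.0969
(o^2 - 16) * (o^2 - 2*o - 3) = o^4 - 2*o^3 - 19*o^2 + 32*o + 48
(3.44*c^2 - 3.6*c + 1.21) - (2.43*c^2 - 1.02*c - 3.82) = 1.01*c^2 - 2.58*c + 5.03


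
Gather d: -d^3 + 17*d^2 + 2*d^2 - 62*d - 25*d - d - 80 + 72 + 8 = -d^3 + 19*d^2 - 88*d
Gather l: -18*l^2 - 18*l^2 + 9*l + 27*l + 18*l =-36*l^2 + 54*l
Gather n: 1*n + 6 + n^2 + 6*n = n^2 + 7*n + 6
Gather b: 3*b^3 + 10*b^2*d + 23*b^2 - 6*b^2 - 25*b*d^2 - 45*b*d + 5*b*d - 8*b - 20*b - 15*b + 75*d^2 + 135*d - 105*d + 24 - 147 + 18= 3*b^3 + b^2*(10*d + 17) + b*(-25*d^2 - 40*d - 43) + 75*d^2 + 30*d - 105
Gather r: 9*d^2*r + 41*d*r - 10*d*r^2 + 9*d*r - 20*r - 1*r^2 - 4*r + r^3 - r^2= r^3 + r^2*(-10*d - 2) + r*(9*d^2 + 50*d - 24)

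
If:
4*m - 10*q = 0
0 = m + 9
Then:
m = -9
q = -18/5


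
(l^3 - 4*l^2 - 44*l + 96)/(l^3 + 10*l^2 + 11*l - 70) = (l^2 - 2*l - 48)/(l^2 + 12*l + 35)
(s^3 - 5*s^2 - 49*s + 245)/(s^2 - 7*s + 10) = (s^2 - 49)/(s - 2)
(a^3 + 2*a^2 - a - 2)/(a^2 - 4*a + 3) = (a^2 + 3*a + 2)/(a - 3)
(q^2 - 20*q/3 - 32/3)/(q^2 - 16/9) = 3*(q - 8)/(3*q - 4)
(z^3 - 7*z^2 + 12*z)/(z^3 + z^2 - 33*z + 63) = z*(z - 4)/(z^2 + 4*z - 21)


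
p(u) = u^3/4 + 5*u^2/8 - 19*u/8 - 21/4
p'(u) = 3*u^2/4 + 5*u/4 - 19/8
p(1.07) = -6.77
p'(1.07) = -0.18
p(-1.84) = -0.32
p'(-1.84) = -2.14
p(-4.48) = -4.54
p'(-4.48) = 7.08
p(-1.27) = -1.74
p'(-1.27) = -2.75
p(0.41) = -6.10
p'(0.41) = -1.74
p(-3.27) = 0.46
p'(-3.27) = 1.56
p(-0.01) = -5.23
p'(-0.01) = -2.39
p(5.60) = 44.95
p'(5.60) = 28.14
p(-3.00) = 0.75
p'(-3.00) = 0.62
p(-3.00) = 0.75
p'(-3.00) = 0.62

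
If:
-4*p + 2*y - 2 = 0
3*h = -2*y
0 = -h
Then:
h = 0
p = -1/2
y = 0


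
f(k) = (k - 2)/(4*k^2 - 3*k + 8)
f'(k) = (3 - 8*k)*(k - 2)/(4*k^2 - 3*k + 8)^2 + 1/(4*k^2 - 3*k + 8) = (4*k^2 - 3*k - (k - 2)*(8*k - 3) + 8)/(4*k^2 - 3*k + 8)^2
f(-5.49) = -0.05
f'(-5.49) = -0.01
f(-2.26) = -0.12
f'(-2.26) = -0.04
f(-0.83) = -0.21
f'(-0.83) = -0.08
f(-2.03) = -0.13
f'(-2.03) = -0.05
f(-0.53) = -0.24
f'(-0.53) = -0.07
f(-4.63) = -0.06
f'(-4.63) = -0.01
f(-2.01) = -0.13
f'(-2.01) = -0.05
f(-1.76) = -0.15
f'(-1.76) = -0.06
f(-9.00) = -0.03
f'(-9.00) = 0.00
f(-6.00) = -0.05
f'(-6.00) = -0.00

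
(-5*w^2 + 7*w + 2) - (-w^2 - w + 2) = -4*w^2 + 8*w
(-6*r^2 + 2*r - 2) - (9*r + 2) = -6*r^2 - 7*r - 4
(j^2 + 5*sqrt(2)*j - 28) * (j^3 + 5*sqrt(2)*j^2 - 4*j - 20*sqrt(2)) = j^5 + 10*sqrt(2)*j^4 + 18*j^3 - 180*sqrt(2)*j^2 - 88*j + 560*sqrt(2)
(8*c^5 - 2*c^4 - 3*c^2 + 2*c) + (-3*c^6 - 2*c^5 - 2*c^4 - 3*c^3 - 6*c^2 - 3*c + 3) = -3*c^6 + 6*c^5 - 4*c^4 - 3*c^3 - 9*c^2 - c + 3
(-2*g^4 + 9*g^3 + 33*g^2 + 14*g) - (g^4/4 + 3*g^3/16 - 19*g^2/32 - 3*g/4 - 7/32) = -9*g^4/4 + 141*g^3/16 + 1075*g^2/32 + 59*g/4 + 7/32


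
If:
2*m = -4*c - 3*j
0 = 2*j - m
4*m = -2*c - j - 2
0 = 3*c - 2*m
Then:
No Solution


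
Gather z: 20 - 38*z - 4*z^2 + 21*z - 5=-4*z^2 - 17*z + 15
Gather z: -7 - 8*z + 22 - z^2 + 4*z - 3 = -z^2 - 4*z + 12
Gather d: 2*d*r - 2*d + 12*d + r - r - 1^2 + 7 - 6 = d*(2*r + 10)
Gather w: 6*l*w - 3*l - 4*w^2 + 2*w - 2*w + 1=6*l*w - 3*l - 4*w^2 + 1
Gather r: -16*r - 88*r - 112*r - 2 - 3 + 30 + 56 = 81 - 216*r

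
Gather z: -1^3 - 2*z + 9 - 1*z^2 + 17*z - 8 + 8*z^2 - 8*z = 7*z^2 + 7*z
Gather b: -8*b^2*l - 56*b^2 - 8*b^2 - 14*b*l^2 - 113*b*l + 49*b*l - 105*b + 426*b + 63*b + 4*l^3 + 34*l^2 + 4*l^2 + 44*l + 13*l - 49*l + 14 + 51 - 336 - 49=b^2*(-8*l - 64) + b*(-14*l^2 - 64*l + 384) + 4*l^3 + 38*l^2 + 8*l - 320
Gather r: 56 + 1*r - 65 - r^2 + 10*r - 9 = -r^2 + 11*r - 18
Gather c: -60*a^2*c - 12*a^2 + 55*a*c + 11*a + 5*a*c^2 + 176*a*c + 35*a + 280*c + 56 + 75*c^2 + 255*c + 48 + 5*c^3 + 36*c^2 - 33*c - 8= -12*a^2 + 46*a + 5*c^3 + c^2*(5*a + 111) + c*(-60*a^2 + 231*a + 502) + 96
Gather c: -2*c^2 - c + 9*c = -2*c^2 + 8*c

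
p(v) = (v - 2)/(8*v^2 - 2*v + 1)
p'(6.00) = 0.00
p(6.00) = 0.01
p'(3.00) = 0.00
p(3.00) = 0.01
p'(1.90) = 0.04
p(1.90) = -0.00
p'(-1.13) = -0.27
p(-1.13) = -0.23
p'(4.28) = -0.00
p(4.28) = 0.02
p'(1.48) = 0.11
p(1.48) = -0.03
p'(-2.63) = -0.04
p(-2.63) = -0.08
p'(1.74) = 0.06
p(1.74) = -0.01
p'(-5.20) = -0.01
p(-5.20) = -0.03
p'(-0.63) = -0.89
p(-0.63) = -0.48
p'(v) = (2 - 16*v)*(v - 2)/(8*v^2 - 2*v + 1)^2 + 1/(8*v^2 - 2*v + 1) = (-8*v^2 + 32*v - 3)/(64*v^4 - 32*v^3 + 20*v^2 - 4*v + 1)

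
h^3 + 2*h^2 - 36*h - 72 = (h - 6)*(h + 2)*(h + 6)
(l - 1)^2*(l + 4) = l^3 + 2*l^2 - 7*l + 4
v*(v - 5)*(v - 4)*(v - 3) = v^4 - 12*v^3 + 47*v^2 - 60*v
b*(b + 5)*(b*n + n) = b^3*n + 6*b^2*n + 5*b*n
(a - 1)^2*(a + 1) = a^3 - a^2 - a + 1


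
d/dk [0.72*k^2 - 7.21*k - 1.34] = 1.44*k - 7.21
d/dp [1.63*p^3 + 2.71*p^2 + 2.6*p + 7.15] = 4.89*p^2 + 5.42*p + 2.6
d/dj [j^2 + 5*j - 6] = 2*j + 5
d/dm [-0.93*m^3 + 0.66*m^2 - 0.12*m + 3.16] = -2.79*m^2 + 1.32*m - 0.12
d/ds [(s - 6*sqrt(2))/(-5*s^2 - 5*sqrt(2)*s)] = (s^2 - 12*sqrt(2)*s - 12)/(5*s^2*(s^2 + 2*sqrt(2)*s + 2))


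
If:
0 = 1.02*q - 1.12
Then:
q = 1.10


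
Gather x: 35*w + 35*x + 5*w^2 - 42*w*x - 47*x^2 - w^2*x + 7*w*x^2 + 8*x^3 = 5*w^2 + 35*w + 8*x^3 + x^2*(7*w - 47) + x*(-w^2 - 42*w + 35)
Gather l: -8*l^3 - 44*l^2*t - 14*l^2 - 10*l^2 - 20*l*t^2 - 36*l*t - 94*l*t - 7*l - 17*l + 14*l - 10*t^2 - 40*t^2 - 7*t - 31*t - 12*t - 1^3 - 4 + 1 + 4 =-8*l^3 + l^2*(-44*t - 24) + l*(-20*t^2 - 130*t - 10) - 50*t^2 - 50*t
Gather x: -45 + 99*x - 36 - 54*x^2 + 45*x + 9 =-54*x^2 + 144*x - 72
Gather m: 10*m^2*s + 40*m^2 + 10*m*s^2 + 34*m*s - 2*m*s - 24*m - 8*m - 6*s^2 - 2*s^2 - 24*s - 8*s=m^2*(10*s + 40) + m*(10*s^2 + 32*s - 32) - 8*s^2 - 32*s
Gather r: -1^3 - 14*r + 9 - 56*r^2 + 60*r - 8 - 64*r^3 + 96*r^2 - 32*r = -64*r^3 + 40*r^2 + 14*r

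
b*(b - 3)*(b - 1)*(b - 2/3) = b^4 - 14*b^3/3 + 17*b^2/3 - 2*b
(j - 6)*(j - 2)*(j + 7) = j^3 - j^2 - 44*j + 84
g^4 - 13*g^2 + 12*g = g*(g - 3)*(g - 1)*(g + 4)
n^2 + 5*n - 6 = (n - 1)*(n + 6)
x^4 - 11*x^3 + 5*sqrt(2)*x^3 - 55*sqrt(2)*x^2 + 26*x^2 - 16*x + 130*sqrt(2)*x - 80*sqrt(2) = (x - 8)*(x - 2)*(x - 1)*(x + 5*sqrt(2))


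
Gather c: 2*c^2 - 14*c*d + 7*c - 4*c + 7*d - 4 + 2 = 2*c^2 + c*(3 - 14*d) + 7*d - 2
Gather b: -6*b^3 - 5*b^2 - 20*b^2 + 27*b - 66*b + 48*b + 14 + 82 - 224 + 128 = -6*b^3 - 25*b^2 + 9*b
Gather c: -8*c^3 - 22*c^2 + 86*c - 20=-8*c^3 - 22*c^2 + 86*c - 20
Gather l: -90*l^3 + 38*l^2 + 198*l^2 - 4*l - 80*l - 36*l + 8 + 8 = -90*l^3 + 236*l^2 - 120*l + 16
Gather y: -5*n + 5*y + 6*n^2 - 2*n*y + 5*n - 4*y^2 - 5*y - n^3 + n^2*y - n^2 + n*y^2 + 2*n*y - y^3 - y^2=-n^3 + n^2*y + 5*n^2 - y^3 + y^2*(n - 5)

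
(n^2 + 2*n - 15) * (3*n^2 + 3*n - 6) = 3*n^4 + 9*n^3 - 45*n^2 - 57*n + 90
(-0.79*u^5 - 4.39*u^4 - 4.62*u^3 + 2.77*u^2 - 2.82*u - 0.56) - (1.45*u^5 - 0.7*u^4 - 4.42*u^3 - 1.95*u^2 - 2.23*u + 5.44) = -2.24*u^5 - 3.69*u^4 - 0.2*u^3 + 4.72*u^2 - 0.59*u - 6.0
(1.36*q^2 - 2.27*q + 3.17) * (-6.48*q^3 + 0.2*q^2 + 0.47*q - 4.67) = -8.8128*q^5 + 14.9816*q^4 - 20.3564*q^3 - 6.7841*q^2 + 12.0908*q - 14.8039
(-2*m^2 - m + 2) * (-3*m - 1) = 6*m^3 + 5*m^2 - 5*m - 2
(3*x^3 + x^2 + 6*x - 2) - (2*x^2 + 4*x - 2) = 3*x^3 - x^2 + 2*x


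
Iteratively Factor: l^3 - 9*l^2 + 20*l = (l - 4)*(l^2 - 5*l) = (l - 5)*(l - 4)*(l)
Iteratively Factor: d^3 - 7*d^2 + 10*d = (d - 2)*(d^2 - 5*d) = d*(d - 2)*(d - 5)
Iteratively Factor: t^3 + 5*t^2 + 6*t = (t + 2)*(t^2 + 3*t) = t*(t + 2)*(t + 3)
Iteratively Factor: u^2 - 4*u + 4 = (u - 2)*(u - 2)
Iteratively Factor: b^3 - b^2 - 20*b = (b)*(b^2 - b - 20) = b*(b - 5)*(b + 4)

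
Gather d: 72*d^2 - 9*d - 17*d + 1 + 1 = 72*d^2 - 26*d + 2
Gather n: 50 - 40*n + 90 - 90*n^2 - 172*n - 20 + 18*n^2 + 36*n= -72*n^2 - 176*n + 120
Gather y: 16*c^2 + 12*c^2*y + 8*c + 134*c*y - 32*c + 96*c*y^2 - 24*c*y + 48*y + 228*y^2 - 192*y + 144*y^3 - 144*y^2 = 16*c^2 - 24*c + 144*y^3 + y^2*(96*c + 84) + y*(12*c^2 + 110*c - 144)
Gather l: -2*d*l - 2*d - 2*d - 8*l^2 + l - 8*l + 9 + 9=-4*d - 8*l^2 + l*(-2*d - 7) + 18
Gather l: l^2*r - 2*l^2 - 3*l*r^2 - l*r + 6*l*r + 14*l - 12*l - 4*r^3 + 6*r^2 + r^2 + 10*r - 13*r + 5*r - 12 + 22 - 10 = l^2*(r - 2) + l*(-3*r^2 + 5*r + 2) - 4*r^3 + 7*r^2 + 2*r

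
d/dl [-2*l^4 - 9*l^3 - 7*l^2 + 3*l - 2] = -8*l^3 - 27*l^2 - 14*l + 3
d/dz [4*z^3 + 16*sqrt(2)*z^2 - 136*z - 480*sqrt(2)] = 12*z^2 + 32*sqrt(2)*z - 136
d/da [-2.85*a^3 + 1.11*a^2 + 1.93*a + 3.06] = -8.55*a^2 + 2.22*a + 1.93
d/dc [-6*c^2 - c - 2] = -12*c - 1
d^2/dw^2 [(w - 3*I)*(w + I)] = 2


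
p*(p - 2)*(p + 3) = p^3 + p^2 - 6*p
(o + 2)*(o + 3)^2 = o^3 + 8*o^2 + 21*o + 18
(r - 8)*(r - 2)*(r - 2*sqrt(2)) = r^3 - 10*r^2 - 2*sqrt(2)*r^2 + 16*r + 20*sqrt(2)*r - 32*sqrt(2)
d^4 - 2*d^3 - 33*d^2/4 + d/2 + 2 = (d - 4)*(d - 1/2)*(d + 1/2)*(d + 2)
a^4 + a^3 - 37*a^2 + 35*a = a*(a - 5)*(a - 1)*(a + 7)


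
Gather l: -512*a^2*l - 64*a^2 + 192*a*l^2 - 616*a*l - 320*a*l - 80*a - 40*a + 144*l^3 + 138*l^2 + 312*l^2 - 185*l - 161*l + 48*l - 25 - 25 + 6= -64*a^2 - 120*a + 144*l^3 + l^2*(192*a + 450) + l*(-512*a^2 - 936*a - 298) - 44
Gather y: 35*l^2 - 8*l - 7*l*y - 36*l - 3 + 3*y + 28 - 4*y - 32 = 35*l^2 - 44*l + y*(-7*l - 1) - 7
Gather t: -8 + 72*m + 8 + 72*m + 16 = 144*m + 16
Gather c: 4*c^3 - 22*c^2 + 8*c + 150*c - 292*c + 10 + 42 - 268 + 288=4*c^3 - 22*c^2 - 134*c + 72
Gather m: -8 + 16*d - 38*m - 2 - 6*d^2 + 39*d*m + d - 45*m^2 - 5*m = -6*d^2 + 17*d - 45*m^2 + m*(39*d - 43) - 10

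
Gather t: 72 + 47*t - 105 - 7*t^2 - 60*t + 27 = -7*t^2 - 13*t - 6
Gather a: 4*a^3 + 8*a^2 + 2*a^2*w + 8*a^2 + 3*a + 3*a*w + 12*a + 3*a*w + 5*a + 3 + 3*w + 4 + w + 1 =4*a^3 + a^2*(2*w + 16) + a*(6*w + 20) + 4*w + 8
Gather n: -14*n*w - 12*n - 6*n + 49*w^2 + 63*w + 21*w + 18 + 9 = n*(-14*w - 18) + 49*w^2 + 84*w + 27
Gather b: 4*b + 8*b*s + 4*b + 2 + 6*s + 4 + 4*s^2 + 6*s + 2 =b*(8*s + 8) + 4*s^2 + 12*s + 8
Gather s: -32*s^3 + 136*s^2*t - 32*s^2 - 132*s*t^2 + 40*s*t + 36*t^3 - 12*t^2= -32*s^3 + s^2*(136*t - 32) + s*(-132*t^2 + 40*t) + 36*t^3 - 12*t^2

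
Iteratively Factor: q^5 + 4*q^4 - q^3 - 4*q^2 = (q + 4)*(q^4 - q^2) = (q - 1)*(q + 4)*(q^3 + q^2) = q*(q - 1)*(q + 4)*(q^2 + q) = q^2*(q - 1)*(q + 4)*(q + 1)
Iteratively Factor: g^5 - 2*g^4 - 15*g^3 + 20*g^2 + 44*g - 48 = (g - 1)*(g^4 - g^3 - 16*g^2 + 4*g + 48) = (g - 1)*(g + 3)*(g^3 - 4*g^2 - 4*g + 16) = (g - 4)*(g - 1)*(g + 3)*(g^2 - 4) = (g - 4)*(g - 2)*(g - 1)*(g + 3)*(g + 2)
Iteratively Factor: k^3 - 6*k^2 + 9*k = (k)*(k^2 - 6*k + 9) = k*(k - 3)*(k - 3)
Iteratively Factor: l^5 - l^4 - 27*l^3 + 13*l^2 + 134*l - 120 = (l - 2)*(l^4 + l^3 - 25*l^2 - 37*l + 60) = (l - 2)*(l - 1)*(l^3 + 2*l^2 - 23*l - 60) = (l - 5)*(l - 2)*(l - 1)*(l^2 + 7*l + 12) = (l - 5)*(l - 2)*(l - 1)*(l + 4)*(l + 3)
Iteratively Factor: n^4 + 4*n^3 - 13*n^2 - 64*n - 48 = (n - 4)*(n^3 + 8*n^2 + 19*n + 12) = (n - 4)*(n + 4)*(n^2 + 4*n + 3) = (n - 4)*(n + 1)*(n + 4)*(n + 3)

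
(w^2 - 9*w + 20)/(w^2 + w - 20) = (w - 5)/(w + 5)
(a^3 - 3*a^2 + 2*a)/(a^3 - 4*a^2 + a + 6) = a*(a - 1)/(a^2 - 2*a - 3)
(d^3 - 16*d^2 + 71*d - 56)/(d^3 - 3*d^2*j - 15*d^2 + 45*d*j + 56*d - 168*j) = (d - 1)/(d - 3*j)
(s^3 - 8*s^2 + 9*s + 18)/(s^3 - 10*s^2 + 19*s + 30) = (s - 3)/(s - 5)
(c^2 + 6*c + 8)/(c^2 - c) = (c^2 + 6*c + 8)/(c*(c - 1))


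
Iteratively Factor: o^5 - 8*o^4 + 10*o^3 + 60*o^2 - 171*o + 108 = (o - 3)*(o^4 - 5*o^3 - 5*o^2 + 45*o - 36) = (o - 4)*(o - 3)*(o^3 - o^2 - 9*o + 9) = (o - 4)*(o - 3)^2*(o^2 + 2*o - 3) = (o - 4)*(o - 3)^2*(o + 3)*(o - 1)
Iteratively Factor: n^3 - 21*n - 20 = (n + 1)*(n^2 - n - 20) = (n + 1)*(n + 4)*(n - 5)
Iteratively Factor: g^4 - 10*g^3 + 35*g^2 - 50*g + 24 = (g - 2)*(g^3 - 8*g^2 + 19*g - 12) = (g - 2)*(g - 1)*(g^2 - 7*g + 12) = (g - 4)*(g - 2)*(g - 1)*(g - 3)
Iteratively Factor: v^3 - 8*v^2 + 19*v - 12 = (v - 3)*(v^2 - 5*v + 4) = (v - 3)*(v - 1)*(v - 4)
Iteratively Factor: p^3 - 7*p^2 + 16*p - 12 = (p - 2)*(p^2 - 5*p + 6) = (p - 2)^2*(p - 3)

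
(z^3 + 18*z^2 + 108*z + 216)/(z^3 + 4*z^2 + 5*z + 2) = (z^3 + 18*z^2 + 108*z + 216)/(z^3 + 4*z^2 + 5*z + 2)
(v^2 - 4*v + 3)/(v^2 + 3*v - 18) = (v - 1)/(v + 6)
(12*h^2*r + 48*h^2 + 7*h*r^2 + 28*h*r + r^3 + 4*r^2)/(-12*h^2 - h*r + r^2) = (4*h*r + 16*h + r^2 + 4*r)/(-4*h + r)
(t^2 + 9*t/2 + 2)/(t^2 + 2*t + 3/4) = 2*(t + 4)/(2*t + 3)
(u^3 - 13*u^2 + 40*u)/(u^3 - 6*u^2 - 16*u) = (u - 5)/(u + 2)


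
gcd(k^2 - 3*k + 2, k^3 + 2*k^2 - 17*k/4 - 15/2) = k - 2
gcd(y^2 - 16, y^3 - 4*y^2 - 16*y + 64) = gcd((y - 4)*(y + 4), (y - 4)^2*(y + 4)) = y^2 - 16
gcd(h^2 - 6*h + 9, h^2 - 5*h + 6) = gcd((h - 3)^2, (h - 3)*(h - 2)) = h - 3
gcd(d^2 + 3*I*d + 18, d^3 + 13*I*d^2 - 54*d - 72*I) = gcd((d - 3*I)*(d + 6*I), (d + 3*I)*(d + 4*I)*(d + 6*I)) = d + 6*I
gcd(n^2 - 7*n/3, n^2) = n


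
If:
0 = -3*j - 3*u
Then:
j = -u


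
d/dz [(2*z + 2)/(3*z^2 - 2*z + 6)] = 2*(-3*z^2 - 6*z + 8)/(9*z^4 - 12*z^3 + 40*z^2 - 24*z + 36)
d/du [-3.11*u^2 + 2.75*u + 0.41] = 2.75 - 6.22*u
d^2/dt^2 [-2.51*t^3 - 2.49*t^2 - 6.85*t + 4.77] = -15.06*t - 4.98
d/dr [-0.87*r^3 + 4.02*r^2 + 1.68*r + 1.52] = -2.61*r^2 + 8.04*r + 1.68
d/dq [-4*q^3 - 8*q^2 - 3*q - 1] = -12*q^2 - 16*q - 3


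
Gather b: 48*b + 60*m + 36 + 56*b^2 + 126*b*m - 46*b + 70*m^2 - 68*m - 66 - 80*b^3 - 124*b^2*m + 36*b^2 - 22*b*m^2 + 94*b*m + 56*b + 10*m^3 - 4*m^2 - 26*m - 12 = -80*b^3 + b^2*(92 - 124*m) + b*(-22*m^2 + 220*m + 58) + 10*m^3 + 66*m^2 - 34*m - 42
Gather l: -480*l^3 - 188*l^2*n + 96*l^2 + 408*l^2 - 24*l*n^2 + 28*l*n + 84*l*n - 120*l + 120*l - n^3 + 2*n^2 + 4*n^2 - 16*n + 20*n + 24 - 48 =-480*l^3 + l^2*(504 - 188*n) + l*(-24*n^2 + 112*n) - n^3 + 6*n^2 + 4*n - 24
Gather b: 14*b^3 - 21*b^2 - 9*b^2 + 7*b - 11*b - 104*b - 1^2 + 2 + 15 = 14*b^3 - 30*b^2 - 108*b + 16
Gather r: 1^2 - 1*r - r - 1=-2*r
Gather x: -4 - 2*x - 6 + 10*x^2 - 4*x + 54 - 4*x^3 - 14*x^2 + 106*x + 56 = -4*x^3 - 4*x^2 + 100*x + 100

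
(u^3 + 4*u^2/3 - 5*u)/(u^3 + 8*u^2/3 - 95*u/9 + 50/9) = 3*u*(u + 3)/(3*u^2 + 13*u - 10)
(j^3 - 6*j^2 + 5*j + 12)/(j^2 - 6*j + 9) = (j^2 - 3*j - 4)/(j - 3)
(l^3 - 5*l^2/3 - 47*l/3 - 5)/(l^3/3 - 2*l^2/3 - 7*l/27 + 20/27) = 9*(3*l^3 - 5*l^2 - 47*l - 15)/(9*l^3 - 18*l^2 - 7*l + 20)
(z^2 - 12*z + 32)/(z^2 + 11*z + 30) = (z^2 - 12*z + 32)/(z^2 + 11*z + 30)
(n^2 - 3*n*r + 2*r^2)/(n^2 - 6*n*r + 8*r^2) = (-n + r)/(-n + 4*r)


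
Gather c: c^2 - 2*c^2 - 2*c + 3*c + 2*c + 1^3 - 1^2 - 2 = -c^2 + 3*c - 2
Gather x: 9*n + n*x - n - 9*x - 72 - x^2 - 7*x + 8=8*n - x^2 + x*(n - 16) - 64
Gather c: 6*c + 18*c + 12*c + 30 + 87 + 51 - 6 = 36*c + 162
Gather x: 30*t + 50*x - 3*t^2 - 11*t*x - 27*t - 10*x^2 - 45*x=-3*t^2 + 3*t - 10*x^2 + x*(5 - 11*t)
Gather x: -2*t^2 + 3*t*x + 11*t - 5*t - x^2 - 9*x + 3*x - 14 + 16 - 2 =-2*t^2 + 6*t - x^2 + x*(3*t - 6)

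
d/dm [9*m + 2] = 9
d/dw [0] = 0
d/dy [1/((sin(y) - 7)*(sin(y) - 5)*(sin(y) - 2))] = (-3*sin(y)^2 + 28*sin(y) - 59)*cos(y)/((sin(y) - 7)^2*(sin(y) - 5)^2*(sin(y) - 2)^2)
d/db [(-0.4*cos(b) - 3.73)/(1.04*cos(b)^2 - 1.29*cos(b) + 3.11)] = (-0.416*cos(b)^2 - 7.7584*cos(b) + 6.0557)*sin(b)/(1.0816*cos(b)^4 - 2.6832*cos(b)^3 + 8.1329*cos(b)^2 - 8.0238*cos(b) + 9.6721)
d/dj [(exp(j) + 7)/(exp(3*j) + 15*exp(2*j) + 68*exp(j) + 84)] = 2*(-exp(j) - 4)*exp(j)/(exp(4*j) + 16*exp(3*j) + 88*exp(2*j) + 192*exp(j) + 144)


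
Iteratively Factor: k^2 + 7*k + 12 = (k + 4)*(k + 3)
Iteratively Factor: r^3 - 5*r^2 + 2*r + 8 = (r - 2)*(r^2 - 3*r - 4) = (r - 2)*(r + 1)*(r - 4)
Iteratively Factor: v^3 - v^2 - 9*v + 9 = (v - 3)*(v^2 + 2*v - 3) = (v - 3)*(v - 1)*(v + 3)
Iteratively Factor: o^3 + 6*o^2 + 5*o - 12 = (o + 4)*(o^2 + 2*o - 3) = (o + 3)*(o + 4)*(o - 1)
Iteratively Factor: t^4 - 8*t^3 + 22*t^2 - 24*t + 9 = (t - 1)*(t^3 - 7*t^2 + 15*t - 9) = (t - 3)*(t - 1)*(t^2 - 4*t + 3) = (t - 3)*(t - 1)^2*(t - 3)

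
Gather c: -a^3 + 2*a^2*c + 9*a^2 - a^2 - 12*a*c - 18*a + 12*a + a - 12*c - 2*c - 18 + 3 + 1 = -a^3 + 8*a^2 - 5*a + c*(2*a^2 - 12*a - 14) - 14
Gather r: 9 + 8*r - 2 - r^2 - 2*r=-r^2 + 6*r + 7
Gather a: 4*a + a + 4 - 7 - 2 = 5*a - 5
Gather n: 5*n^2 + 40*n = 5*n^2 + 40*n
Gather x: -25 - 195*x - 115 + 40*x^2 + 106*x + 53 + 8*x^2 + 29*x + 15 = 48*x^2 - 60*x - 72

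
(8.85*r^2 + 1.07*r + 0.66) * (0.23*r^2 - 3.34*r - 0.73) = 2.0355*r^4 - 29.3129*r^3 - 9.8825*r^2 - 2.9855*r - 0.4818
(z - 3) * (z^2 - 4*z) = z^3 - 7*z^2 + 12*z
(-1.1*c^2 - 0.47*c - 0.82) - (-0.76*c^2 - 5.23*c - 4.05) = -0.34*c^2 + 4.76*c + 3.23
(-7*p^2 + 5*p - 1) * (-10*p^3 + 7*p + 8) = 70*p^5 - 50*p^4 - 39*p^3 - 21*p^2 + 33*p - 8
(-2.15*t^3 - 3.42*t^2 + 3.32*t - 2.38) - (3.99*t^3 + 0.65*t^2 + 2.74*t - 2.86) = -6.14*t^3 - 4.07*t^2 + 0.58*t + 0.48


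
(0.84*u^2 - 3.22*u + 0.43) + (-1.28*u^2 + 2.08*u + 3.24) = -0.44*u^2 - 1.14*u + 3.67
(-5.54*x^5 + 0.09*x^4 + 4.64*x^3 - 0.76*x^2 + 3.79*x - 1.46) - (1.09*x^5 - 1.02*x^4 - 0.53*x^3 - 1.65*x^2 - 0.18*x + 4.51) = -6.63*x^5 + 1.11*x^4 + 5.17*x^3 + 0.89*x^2 + 3.97*x - 5.97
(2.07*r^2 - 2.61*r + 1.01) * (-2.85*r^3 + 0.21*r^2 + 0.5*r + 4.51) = -5.8995*r^5 + 7.8732*r^4 - 2.3916*r^3 + 8.2428*r^2 - 11.2661*r + 4.5551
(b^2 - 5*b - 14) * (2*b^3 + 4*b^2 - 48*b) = 2*b^5 - 6*b^4 - 96*b^3 + 184*b^2 + 672*b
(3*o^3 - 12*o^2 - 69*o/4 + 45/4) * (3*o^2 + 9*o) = 9*o^5 - 9*o^4 - 639*o^3/4 - 243*o^2/2 + 405*o/4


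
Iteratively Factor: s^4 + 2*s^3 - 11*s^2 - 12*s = (s - 3)*(s^3 + 5*s^2 + 4*s) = s*(s - 3)*(s^2 + 5*s + 4) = s*(s - 3)*(s + 1)*(s + 4)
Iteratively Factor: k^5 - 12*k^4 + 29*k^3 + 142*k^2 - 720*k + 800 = (k - 4)*(k^4 - 8*k^3 - 3*k^2 + 130*k - 200) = (k - 5)*(k - 4)*(k^3 - 3*k^2 - 18*k + 40) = (k - 5)*(k - 4)*(k - 2)*(k^2 - k - 20) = (k - 5)*(k - 4)*(k - 2)*(k + 4)*(k - 5)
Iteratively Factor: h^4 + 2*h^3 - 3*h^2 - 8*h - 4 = (h + 2)*(h^3 - 3*h - 2) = (h + 1)*(h + 2)*(h^2 - h - 2) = (h - 2)*(h + 1)*(h + 2)*(h + 1)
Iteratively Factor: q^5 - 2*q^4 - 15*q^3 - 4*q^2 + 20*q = (q + 2)*(q^4 - 4*q^3 - 7*q^2 + 10*q) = (q - 1)*(q + 2)*(q^3 - 3*q^2 - 10*q) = (q - 5)*(q - 1)*(q + 2)*(q^2 + 2*q) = (q - 5)*(q - 1)*(q + 2)^2*(q)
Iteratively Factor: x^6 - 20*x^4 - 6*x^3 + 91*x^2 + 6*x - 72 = (x + 3)*(x^5 - 3*x^4 - 11*x^3 + 27*x^2 + 10*x - 24) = (x + 3)^2*(x^4 - 6*x^3 + 7*x^2 + 6*x - 8) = (x - 1)*(x + 3)^2*(x^3 - 5*x^2 + 2*x + 8) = (x - 1)*(x + 1)*(x + 3)^2*(x^2 - 6*x + 8) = (x - 2)*(x - 1)*(x + 1)*(x + 3)^2*(x - 4)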